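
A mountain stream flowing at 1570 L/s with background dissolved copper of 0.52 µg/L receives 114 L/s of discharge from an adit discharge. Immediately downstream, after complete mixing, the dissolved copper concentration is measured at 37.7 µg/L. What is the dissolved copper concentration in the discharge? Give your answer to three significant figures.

Mass balance: 1570·0.5200 + 114.0·Cₑ = 1684·37.70
→ Cₑ = (1684·37.70 − 1570·0.5200) / 114.0 = 549.7 µg/L.

550 µg/L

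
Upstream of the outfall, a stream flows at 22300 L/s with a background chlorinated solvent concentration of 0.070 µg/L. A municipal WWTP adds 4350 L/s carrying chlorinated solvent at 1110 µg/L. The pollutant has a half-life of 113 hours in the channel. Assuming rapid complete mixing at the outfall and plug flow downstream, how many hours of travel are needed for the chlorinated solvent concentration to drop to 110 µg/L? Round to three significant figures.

After mixing, C = (22300·0.07000 + 4350·1110) / 26650 = 4830000/26650 = 181.2 µg/L.
Half-life 113 h → k = ln 2 / 113 = 0.006134 h⁻¹ = 0.1472 d⁻¹.
181.2·exp(−k·t) = 110 → t = ln(181.2/110)/k = 293100 s = 81.41 h.

81.4 h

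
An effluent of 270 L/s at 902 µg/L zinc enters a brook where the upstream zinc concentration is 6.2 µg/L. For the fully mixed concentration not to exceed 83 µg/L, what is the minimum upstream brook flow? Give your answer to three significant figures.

2880 L/s

Set C_mix = 83: (Q·6.200 + 270.0·902.0) / (Q + 270.0) = 83
→ Q = 270.0·(902.0 − 83)/(83 − 6.200) = 2879 L/s.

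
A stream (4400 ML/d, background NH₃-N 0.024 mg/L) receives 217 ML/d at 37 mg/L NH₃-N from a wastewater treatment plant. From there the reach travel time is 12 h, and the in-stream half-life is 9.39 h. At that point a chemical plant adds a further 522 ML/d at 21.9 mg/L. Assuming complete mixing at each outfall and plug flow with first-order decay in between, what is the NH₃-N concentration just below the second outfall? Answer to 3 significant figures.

Mixed concentration C = ΣQC/ΣQ = (4400·0.02400 + 217.0·37.00) / 4617 = 8135/4617 = 1.762 mg/L; combined flow 4617 ML/d.
Half-life 9.39 h → k = ln 2 / 9.39 = 0.07382 h⁻¹ = 1.772 d⁻¹.
First-order decay: C = 1.762·exp(−k·t) = 1.762·0.4124 = 0.7266 mg/L.
Second outfall: C = (4617·0.7266 + 522.0·21.90)/5139 = 2.877 mg/L.

2.88 mg/L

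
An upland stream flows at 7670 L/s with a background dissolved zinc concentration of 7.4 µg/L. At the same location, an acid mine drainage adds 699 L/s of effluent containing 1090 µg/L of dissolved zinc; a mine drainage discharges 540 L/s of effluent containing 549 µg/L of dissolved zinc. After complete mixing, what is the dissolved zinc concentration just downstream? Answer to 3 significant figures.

After mixing, C = (7670·7.400 + 699.0·1090 + 540.0·549.0) / 8909 = 1115000/8909 = 125.2 µg/L.

125 µg/L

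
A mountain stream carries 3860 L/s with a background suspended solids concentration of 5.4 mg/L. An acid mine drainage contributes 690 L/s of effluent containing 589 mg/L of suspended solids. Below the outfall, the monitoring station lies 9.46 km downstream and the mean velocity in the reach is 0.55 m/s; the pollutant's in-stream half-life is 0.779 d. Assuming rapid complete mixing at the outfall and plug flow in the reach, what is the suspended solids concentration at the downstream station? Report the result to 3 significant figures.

78.7 mg/L

After mixing, C = (3860·5.400 + 690.0·589.0) / 4550 = 427300/4550 = 93.90 mg/L.
Travel time t = 9.46·1000 / 0.55 = 17200 s = 4.778 h.
Half-life 0.779 d → k = ln 2 / 0.779 = 0.8898 d⁻¹.
Applying C = C₀e^(−kt): 93.90 × 0.8377 = 78.66 mg/L.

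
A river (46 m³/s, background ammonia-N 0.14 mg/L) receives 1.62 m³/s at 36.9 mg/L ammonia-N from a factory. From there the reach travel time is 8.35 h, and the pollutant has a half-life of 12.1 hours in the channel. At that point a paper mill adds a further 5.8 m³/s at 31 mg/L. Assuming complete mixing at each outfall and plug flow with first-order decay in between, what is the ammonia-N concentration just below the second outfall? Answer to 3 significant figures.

4.13 mg/L

Mixed concentration C = ΣQC/ΣQ = (46.00·0.1400 + 1.620·36.90) / 47.62 = 66.22/47.62 = 1.391 mg/L; combined flow 47.62 m³/s.
Half-life 12.1 h → k = ln 2 / 12.1 = 0.05728 h⁻¹ = 1.375 d⁻¹.
After decay, C = 1.391 × e^(−kt) = 1.391 × 0.6198 = 0.8619 mg/L.
Second outfall: C = (47.62·0.8619 + 5.800·31.00)/53.42 = 4.134 mg/L.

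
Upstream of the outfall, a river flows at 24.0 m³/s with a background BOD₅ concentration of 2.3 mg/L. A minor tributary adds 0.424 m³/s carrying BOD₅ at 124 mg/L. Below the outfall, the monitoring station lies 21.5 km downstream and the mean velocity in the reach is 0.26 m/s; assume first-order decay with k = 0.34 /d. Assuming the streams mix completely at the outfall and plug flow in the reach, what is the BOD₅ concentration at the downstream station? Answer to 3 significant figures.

Flow-weighted average: C = (24.00·2.300 + 0.4240·124.0) / 24.42 = 107.8/24.42 = 4.413 mg/L.
Travel time t = 21.5·1000 / 0.26 = 82690 s = 22.97 h.
Applying C = C₀e^(−kt): 4.413 × 0.7222 = 3.187 mg/L.

3.19 mg/L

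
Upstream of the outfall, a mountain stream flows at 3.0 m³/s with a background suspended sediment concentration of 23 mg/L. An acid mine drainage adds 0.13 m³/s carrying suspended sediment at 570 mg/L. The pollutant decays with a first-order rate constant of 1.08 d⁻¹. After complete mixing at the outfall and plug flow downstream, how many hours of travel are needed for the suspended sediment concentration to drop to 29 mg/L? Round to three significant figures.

10.1 h

Conservation of mass: C = (3.000·23.00 + 0.1300·570.0) / 3.130 = 143.1/3.130 = 45.72 mg/L.
45.72·exp(−k·t) = 29 → t = ln(45.72/29)/k = 36420 s = 10.12 h.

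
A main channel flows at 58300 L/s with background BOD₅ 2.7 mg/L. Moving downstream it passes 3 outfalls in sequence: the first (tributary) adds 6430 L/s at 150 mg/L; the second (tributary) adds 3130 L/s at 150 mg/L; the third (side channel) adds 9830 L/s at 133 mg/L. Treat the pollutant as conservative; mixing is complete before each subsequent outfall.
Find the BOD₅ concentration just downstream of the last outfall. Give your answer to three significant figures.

Below outfall 1: Q → 64730 L/s, C = (58300·2.700 + 6430·150.0)/64730 = 17.33 mg/L.
Below outfall 2: Q → 67860 L/s, C = (64730·17.33 + 3130·150.0)/67860 = 23.45 mg/L.
Below outfall 3: Q → 77690 L/s, C = (67860·23.45 + 9830·133.0)/77690 = 37.31 mg/L.

37.3 mg/L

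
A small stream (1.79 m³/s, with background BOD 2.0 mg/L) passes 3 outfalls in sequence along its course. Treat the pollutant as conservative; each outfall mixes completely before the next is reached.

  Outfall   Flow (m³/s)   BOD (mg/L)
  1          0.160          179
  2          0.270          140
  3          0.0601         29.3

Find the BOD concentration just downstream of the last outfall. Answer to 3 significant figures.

31.5 mg/L

Below outfall 1: Q → 1.950 m³/s, C = (1.790·2.000 + 0.1600·179.0)/1.950 = 16.52 mg/L.
Below outfall 2: Q → 2.220 m³/s, C = (1.950·16.52 + 0.2700·140.0)/2.220 = 31.54 mg/L.
Below outfall 3: Q → 2.280 m³/s, C = (2.220·31.54 + 0.06010·29.30)/2.280 = 31.48 mg/L.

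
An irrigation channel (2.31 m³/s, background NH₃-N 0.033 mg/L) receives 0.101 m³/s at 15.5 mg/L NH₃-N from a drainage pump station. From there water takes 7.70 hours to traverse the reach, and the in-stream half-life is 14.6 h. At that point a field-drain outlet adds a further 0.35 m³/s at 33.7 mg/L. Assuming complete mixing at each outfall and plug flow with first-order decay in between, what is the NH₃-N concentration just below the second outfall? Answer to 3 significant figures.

4.68 mg/L

Mixed concentration C = ΣQC/ΣQ = (2.310·0.03300 + 0.1010·15.50) / 2.411 = 1.642/2.411 = 0.6809 mg/L; combined flow 2.411 m³/s.
Half-life 14.6 h → k = ln 2 / 14.6 = 0.04748 h⁻¹ = 1.139 d⁻¹.
After decay, C = 0.6809 × e^(−kt) = 0.6809 × 0.6938 = 0.4724 mg/L.
At the second outfall, C = (2.411·0.4724 + 0.3500·33.70) / (2.411 + 0.3500) = 4.685 mg/L.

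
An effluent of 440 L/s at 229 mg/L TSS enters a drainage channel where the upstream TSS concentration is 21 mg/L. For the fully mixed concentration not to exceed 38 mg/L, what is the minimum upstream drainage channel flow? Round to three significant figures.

4940 L/s

Set C_mix = 38: (Q·21.00 + 440.0·229.0) / (Q + 440.0) = 38
→ Q = 440.0·(229.0 − 38)/(38 − 21.00) = 4944 L/s.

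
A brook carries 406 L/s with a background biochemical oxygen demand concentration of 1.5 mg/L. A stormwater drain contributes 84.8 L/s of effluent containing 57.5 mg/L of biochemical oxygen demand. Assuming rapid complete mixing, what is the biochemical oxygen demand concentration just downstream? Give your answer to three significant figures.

11.2 mg/L

After mixing, C = (406.0·1.500 + 84.80·57.50) / 490.8 = 5485/490.8 = 11.18 mg/L.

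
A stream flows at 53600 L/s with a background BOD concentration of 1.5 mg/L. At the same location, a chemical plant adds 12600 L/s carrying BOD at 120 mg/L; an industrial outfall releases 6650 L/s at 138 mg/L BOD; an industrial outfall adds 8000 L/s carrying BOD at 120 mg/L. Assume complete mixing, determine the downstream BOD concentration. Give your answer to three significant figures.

42.9 mg/L

After mixing, C = (53600·1.500 + 12600·120.0 + 6650·138.0 + 8000·120.0) / 80850 = 3470000/80850 = 42.92 mg/L.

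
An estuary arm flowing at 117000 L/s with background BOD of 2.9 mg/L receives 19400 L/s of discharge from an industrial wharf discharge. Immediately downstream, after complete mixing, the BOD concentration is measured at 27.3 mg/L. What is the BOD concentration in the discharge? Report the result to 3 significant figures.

Mass balance: 117000·2.900 + 19400·Cₑ = 136400·27.30
→ Cₑ = (136400·27.30 − 117000·2.900) / 19400 = 174.5 mg/L.

174 mg/L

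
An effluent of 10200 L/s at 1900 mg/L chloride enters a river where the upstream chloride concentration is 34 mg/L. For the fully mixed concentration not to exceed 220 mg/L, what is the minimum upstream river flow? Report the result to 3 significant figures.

Set C_mix = 220: (Q·34.00 + 10200·1900) / (Q + 10200) = 220
→ Q = 10200·(1900 − 220)/(220 − 34.00) = 92130 L/s.

92100 L/s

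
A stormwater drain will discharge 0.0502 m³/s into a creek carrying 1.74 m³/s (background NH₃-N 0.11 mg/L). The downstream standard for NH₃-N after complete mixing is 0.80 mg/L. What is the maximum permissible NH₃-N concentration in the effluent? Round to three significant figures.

24.7 mg/L

At the limit, (Qr·Cr + Qe·Cₑ)/(Qr + Qe) = 0.80:
Cₑ = (1.790·0.80 − 1.740·0.1100) / 0.05020 = 24.72 mg/L.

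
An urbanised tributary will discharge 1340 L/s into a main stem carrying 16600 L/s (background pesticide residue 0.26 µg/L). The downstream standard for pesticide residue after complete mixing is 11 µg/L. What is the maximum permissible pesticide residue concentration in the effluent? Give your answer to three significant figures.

144 µg/L

At the limit, (Qr·Cr + Qe·Cₑ)/(Qr + Qe) = 11:
Cₑ = (17940·11 − 16600·0.2600) / 1340 = 144.0 µg/L.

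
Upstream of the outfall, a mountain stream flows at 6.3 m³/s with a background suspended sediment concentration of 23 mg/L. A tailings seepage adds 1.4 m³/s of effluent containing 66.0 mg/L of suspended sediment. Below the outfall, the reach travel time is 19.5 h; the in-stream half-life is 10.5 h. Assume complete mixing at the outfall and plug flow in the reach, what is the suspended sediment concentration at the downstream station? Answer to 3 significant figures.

8.51 mg/L

After mixing, C = (6.300·23.00 + 1.400·66.00) / 7.700 = 237.3/7.700 = 30.82 mg/L.
Half-life 10.5 h → k = ln 2 / 10.5 = 0.06601 h⁻¹ = 1.584 d⁻¹.
Applying C = C₀e^(−kt): 30.82 × 0.2760 = 8.507 mg/L.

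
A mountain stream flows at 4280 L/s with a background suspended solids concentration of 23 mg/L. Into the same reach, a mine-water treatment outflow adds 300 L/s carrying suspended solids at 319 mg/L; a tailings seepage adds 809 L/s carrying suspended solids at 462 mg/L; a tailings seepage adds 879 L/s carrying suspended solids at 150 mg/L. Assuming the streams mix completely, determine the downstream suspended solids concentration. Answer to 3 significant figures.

112 mg/L

Flow-weighted average: C = (4280·23.00 + 300.0·319.0 + 809.0·462.0 + 879.0·150.0) / 6268 = 699700/6268 = 111.6 mg/L.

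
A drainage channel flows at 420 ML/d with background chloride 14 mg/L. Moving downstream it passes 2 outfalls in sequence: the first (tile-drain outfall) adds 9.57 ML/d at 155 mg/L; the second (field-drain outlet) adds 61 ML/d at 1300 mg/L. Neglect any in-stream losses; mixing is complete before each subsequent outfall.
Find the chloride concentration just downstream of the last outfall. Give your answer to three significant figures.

Outfall 1: combined Q = 429.6 ML/d; C = (420.0·14.00 + 9.570·155.0)/429.6 = 17.14 mg/L.
Outfall 2: combined Q = 490.6 ML/d; C = (429.6·17.14 + 61.00·1300)/490.6 = 176.7 mg/L.

177 mg/L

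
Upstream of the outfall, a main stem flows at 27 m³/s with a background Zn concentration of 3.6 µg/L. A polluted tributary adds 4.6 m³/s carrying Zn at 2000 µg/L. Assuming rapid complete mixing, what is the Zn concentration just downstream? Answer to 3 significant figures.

294 µg/L

Mixed concentration C = ΣQC/ΣQ = (27.00·3.600 + 4.600·2000) / 31.60 = 9297/31.60 = 294.2 µg/L.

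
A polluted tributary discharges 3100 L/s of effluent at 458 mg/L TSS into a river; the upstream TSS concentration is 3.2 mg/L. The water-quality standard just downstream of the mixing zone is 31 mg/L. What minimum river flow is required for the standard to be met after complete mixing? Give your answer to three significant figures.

47600 L/s

Set C_mix = 31: (Q·3.200 + 3100·458.0) / (Q + 3100) = 31
→ Q = 3100·(458.0 − 31)/(31 − 3.200) = 47620 L/s.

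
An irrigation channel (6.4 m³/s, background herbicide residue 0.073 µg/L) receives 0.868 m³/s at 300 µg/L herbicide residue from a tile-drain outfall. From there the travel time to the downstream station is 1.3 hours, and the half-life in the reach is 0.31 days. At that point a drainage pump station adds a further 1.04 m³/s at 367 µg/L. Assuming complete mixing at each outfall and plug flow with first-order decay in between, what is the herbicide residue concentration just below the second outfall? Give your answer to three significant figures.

Mass balance: C = (6.400·0.07300 + 0.8680·300.0) / 7.268 = 260.9/7.268 = 35.89 µg/L; combined flow 7.268 m³/s.
Half-life 0.31 d → k = ln 2 / 0.31 = 2.236 d⁻¹.
Decay over the reach: 35.89·exp(−kt) = 35.89·0.8859 = 31.80 µg/L.
Second outfall: C = (7.268·31.80 + 1.040·367.0)/8.308 = 73.76 µg/L.

73.8 µg/L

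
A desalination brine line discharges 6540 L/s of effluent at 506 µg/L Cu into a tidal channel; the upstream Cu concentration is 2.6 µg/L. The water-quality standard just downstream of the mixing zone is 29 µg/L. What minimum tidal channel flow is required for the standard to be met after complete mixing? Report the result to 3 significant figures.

118000 L/s

Set C_mix = 29: (Q·2.600 + 6540·506.0) / (Q + 6540) = 29
→ Q = 6540·(506.0 − 29)/(29 − 2.600) = 118200 L/s.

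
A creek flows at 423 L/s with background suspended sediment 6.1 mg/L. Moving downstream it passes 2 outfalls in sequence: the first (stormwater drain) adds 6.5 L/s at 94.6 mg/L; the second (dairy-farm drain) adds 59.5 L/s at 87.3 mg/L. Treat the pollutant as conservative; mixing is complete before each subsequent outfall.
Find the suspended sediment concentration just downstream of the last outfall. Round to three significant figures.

17.2 mg/L

Outfall 1: combined Q = 429.5 L/s; C = (423.0·6.100 + 6.500·94.60)/429.5 = 7.439 mg/L.
Outfall 2: combined Q = 489.0 L/s; C = (429.5·7.439 + 59.50·87.30)/489.0 = 17.16 mg/L.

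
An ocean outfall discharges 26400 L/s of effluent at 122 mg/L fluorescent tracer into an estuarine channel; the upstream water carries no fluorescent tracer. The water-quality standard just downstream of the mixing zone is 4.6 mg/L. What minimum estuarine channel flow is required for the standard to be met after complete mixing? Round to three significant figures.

674000 L/s

Set C_mix = 4.6: (Q·0 + 26400·122.0) / (Q + 26400) = 4.6
→ Q = 26400·(122.0 − 4.6)/(4.6 − 0) = 673800 L/s.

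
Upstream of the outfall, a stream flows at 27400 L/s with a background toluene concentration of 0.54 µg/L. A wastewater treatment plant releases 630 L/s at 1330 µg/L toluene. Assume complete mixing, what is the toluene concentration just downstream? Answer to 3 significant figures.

Mixed concentration C = ΣQC/ΣQ = (27400·0.5400 + 630.0·1330) / 28030 = 852700/28030 = 30.42 µg/L.

30.4 µg/L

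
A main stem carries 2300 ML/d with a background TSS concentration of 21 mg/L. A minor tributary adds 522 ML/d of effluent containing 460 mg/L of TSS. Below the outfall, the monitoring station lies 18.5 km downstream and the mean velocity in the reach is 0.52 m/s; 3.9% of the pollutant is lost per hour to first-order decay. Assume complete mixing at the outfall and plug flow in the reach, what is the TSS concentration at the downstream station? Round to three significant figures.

Mixed concentration C = ΣQC/ΣQ = (2300·21.00 + 522.0·460.0) / 2822 = 288400/2822 = 102.2 mg/L.
Travel time t = 18.5·1000 / 0.52 = 35580 s = 9.882 h.
3.9%/h lost → k = −ln(1 − 0.039) = 0.03978 h⁻¹.
After decay, C = 102.2 × e^(−kt) = 102.2 × 0.6749 = 68.98 mg/L.

69.0 mg/L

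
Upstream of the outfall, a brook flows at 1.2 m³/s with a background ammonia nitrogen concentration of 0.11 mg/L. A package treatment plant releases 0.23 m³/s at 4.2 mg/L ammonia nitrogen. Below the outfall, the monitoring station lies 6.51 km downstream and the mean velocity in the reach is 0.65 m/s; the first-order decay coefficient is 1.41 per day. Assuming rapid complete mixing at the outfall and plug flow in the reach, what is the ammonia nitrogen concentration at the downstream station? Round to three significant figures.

Flow-weighted average: C = (1.200·0.1100 + 0.2300·4.200) / 1.430 = 1.098/1.430 = 0.7678 mg/L.
Travel time t = 6.51·1000 / 0.65 = 10020 s = 2.782 h.
Applying C = C₀e^(−kt): 0.7678 × 0.8492 = 0.6521 mg/L.

0.652 mg/L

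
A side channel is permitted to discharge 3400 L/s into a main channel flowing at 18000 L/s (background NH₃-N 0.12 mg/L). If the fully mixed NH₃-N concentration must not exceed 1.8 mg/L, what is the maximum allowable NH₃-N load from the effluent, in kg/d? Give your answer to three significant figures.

3140 kg/d

Mass balance at the limit: 18000·0.1200 + 3400·Cₑ = 21400·1.8 → Cₑ = 10.69 mg/L.
3400 L/s = 3.400 m³/s. Load = 3.400 m³/s × 10.69 g/m³ × 86 400 s/d = 3142 kg/d.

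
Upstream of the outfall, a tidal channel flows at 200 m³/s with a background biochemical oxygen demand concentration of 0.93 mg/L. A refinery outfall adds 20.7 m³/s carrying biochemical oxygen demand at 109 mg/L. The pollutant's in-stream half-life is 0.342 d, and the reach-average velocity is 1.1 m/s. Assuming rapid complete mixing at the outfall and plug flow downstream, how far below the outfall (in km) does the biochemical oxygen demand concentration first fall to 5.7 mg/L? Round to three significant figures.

After mixing, C = (200.0·0.9300 + 20.70·109.0) / 220.7 = 2442/220.7 = 11.07 mg/L.
Half-life 0.342 d → k = ln 2 / 0.342 = 2.027 d⁻¹.
Set 11.07·exp(−k·t) = 5.7 → t = ln(11.07/5.7)/k = 28280 s = 7.856 h.
Distance = v·t = 1.1·28280 = 31110 m = 31.11 km.

31.1 km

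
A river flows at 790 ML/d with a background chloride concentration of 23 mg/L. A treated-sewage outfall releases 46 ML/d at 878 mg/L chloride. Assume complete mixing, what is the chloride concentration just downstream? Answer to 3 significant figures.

Conservation of mass: C = (790.0·23.00 + 46.00·878.0) / 836.0 = 58560/836.0 = 70.05 mg/L.

70.0 mg/L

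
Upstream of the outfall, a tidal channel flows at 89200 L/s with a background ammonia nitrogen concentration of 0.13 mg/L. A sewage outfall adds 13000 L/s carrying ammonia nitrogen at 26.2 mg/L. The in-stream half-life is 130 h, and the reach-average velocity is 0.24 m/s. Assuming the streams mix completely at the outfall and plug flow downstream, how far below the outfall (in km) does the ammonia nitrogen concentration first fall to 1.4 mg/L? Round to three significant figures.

146 km

Mass balance: C = (89200·0.1300 + 13000·26.20) / 102200 = 352200/102200 = 3.446 mg/L.
Half-life 130 h → k = ln 2 / 130 = 0.005332 h⁻¹ = 0.1280 d⁻¹.
Set 3.446·exp(−k·t) = 1.4 → t = ln(3.446/1.4)/k = 608200 s = 168.9 h.
Distance = v·t = 0.24·608200 = 146000 m = 146.0 km.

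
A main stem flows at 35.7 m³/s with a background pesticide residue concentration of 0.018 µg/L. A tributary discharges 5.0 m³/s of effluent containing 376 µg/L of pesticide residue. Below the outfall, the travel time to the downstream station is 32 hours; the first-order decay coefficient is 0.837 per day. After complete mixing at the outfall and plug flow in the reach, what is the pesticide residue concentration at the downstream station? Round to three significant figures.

15.1 µg/L

Flow-weighted average: C = (35.70·0.01800 + 5.000·376.0) / 40.70 = 1881/40.70 = 46.21 µg/L.
First-order decay: C = 46.21·exp(−k·t) = 46.21·0.3276 = 15.14 µg/L.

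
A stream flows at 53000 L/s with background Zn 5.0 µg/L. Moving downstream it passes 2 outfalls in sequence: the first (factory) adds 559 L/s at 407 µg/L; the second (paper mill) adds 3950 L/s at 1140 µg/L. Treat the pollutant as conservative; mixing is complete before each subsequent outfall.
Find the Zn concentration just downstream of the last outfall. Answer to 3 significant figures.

86.9 µg/L

After outfall 1: Q = 53000 + 559.0 = 53560 L/s; C = (53000·5.000 + 559.0·407.0)/53560 = 9.196 µg/L.
After outfall 2: Q = 53560 + 3950 = 57510 L/s; C = (53560·9.196 + 3950·1140)/57510 = 86.86 µg/L.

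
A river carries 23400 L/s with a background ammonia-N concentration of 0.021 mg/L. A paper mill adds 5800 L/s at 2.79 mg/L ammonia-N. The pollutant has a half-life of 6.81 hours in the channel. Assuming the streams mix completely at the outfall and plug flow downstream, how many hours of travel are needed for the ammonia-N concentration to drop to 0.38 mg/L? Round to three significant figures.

After mixing, C = (23400·0.02100 + 5800·2.790) / 29200 = 16670/29200 = 0.5710 mg/L.
Half-life 6.81 h → k = ln 2 / 6.81 = 0.1018 h⁻¹ = 2.443 d⁻¹.
0.5710·exp(−k·t) = 0.38 → t = ln(0.5710/0.38)/k = 14400 s = 4.001 h.

4.00 h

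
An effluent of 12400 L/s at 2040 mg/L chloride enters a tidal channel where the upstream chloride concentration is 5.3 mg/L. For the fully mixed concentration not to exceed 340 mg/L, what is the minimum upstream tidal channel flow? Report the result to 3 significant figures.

Set C_mix = 340: (Q·5.300 + 12400·2040) / (Q + 12400) = 340
→ Q = 12400·(2040 − 340)/(340 − 5.300) = 62980 L/s.

63000 L/s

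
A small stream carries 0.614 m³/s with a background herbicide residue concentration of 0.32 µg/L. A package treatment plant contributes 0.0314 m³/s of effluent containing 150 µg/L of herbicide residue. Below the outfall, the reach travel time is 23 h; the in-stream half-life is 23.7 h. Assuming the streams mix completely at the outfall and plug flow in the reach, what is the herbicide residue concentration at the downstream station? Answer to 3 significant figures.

3.88 µg/L

After mixing, C = (0.6140·0.3200 + 0.03140·150.0) / 0.6454 = 4.906/0.6454 = 7.602 µg/L.
Half-life 23.7 h → k = ln 2 / 23.7 = 0.02925 h⁻¹ = 0.7019 d⁻¹.
First-order decay: C = 7.602·exp(−k·t) = 7.602·0.5103 = 3.880 µg/L.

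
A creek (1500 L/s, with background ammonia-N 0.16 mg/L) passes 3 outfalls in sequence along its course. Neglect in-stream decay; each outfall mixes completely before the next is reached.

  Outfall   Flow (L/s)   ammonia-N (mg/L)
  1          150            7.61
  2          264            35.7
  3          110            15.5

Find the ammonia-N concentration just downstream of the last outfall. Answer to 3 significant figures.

Below outfall 1: Q → 1650 L/s, C = (1500·0.1600 + 150.0·7.610)/1650 = 0.8373 mg/L.
Below outfall 2: Q → 1914 L/s, C = (1650·0.8373 + 264.0·35.70)/1914 = 5.646 mg/L.
Below outfall 3: Q → 2024 L/s, C = (1914·5.646 + 110.0·15.50)/2024 = 6.181 mg/L.

6.18 mg/L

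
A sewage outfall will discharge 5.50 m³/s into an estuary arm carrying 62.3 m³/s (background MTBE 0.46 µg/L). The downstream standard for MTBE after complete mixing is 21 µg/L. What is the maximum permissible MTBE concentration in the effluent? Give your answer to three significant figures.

At the limit, (Qr·Cr + Qe·Cₑ)/(Qr + Qe) = 21:
Cₑ = (67.80·21 − 62.30·0.4600) / 5.500 = 253.7 µg/L.

254 µg/L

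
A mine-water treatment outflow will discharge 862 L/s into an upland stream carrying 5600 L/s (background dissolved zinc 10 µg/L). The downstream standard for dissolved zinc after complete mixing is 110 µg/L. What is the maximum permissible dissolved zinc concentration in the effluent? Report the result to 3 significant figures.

At the limit, (Qr·Cr + Qe·Cₑ)/(Qr + Qe) = 110:
Cₑ = (6462·110 − 5600·10.00) / 862.0 = 759.7 µg/L.

760 µg/L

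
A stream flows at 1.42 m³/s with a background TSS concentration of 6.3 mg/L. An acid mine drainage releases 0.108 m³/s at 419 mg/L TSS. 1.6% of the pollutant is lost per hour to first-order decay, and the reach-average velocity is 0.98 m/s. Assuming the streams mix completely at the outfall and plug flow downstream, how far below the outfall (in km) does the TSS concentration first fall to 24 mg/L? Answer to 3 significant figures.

85.4 km

After mixing, C = (1.420·6.300 + 0.1080·419.0) / 1.528 = 54.20/1.528 = 35.47 mg/L.
1.6%/h lost → k = −ln(1 − 0.016) = 0.01613 h⁻¹.
Set 35.47·exp(−k·t) = 24 → t = ln(35.47/24)/k = 87190 s = 24.22 h.
Distance = v·t = 0.98·87190 = 85440 m = 85.44 km.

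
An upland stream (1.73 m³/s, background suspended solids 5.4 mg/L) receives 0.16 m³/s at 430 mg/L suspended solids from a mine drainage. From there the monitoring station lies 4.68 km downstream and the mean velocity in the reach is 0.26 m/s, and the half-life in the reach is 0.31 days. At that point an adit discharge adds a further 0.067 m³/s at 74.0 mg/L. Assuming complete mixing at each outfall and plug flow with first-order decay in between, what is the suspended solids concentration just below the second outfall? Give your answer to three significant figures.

27.6 mg/L

Mixed concentration C = ΣQC/ΣQ = (1.730·5.400 + 0.1600·430.0) / 1.890 = 78.14/1.890 = 41.34 mg/L; combined flow 1.890 m³/s.
Travel time t = 4.68·1000 / 0.26 = 18000 s = 5.000 h.
Half-life 0.31 d → k = ln 2 / 0.31 = 2.236 d⁻¹.
After decay, C = 41.34 × e^(−kt) = 41.34 × 0.6276 = 25.95 mg/L.
Second outfall: C = (1.890·25.95 + 0.06700·74.00)/1.957 = 27.59 mg/L.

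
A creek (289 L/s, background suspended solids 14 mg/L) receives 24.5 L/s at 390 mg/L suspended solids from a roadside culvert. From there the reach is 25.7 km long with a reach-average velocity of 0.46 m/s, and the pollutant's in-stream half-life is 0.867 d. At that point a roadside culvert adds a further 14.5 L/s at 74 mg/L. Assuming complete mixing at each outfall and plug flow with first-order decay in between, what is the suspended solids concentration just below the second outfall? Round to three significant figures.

Conservation of mass: C = (289.0·14.00 + 24.50·390.0) / 313.5 = 13600/313.5 = 43.38 mg/L; combined flow 313.5 L/s.
Travel time t = 25.7·1000 / 0.46 = 55870 s = 15.52 h.
Half-life 0.867 d → k = ln 2 / 0.867 = 0.7995 d⁻¹.
After decay, C = 43.38 × e^(−kt) = 43.38 × 0.5963 = 25.87 mg/L.
Second outfall: C = (313.5·25.87 + 14.50·74.00)/328.0 = 28.00 mg/L.

28.0 mg/L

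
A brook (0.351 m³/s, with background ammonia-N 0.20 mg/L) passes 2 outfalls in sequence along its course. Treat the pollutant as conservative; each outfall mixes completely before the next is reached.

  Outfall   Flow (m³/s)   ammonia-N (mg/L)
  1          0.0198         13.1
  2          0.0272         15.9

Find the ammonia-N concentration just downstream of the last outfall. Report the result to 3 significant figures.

1.91 mg/L

Outfall 1: combined Q = 0.3708 m³/s; C = (0.3510·0.2000 + 0.01980·13.10)/0.3708 = 0.8888 mg/L.
Outfall 2: combined Q = 0.3980 m³/s; C = (0.3708·0.8888 + 0.02720·15.90)/0.3980 = 1.915 mg/L.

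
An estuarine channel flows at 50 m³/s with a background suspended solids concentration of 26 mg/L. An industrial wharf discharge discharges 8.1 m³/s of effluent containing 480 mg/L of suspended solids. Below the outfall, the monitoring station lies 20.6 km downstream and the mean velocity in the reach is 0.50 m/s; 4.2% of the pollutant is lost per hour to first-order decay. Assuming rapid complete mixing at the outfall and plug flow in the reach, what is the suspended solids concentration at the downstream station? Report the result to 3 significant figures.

54.6 mg/L

Conservation of mass: C = (50.00·26.00 + 8.100·480.0) / 58.10 = 5188/58.10 = 89.29 mg/L.
Travel time t = 20.6·1000 / 0.50 = 41200 s = 11.44 h.
4.2%/h lost → k = −ln(1 − 0.042) = 0.04291 h⁻¹.
After decay, C = 89.29 × e^(−kt) = 89.29 × 0.6120 = 54.65 mg/L.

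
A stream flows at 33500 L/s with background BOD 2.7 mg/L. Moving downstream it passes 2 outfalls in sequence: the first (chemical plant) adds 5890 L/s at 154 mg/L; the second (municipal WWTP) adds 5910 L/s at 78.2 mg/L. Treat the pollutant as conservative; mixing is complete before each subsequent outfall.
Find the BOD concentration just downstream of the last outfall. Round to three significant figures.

After outfall 1: Q = 33500 + 5890 = 39390 L/s; C = (33500·2.700 + 5890·154.0)/39390 = 25.32 mg/L.
After outfall 2: Q = 39390 + 5910 = 45300 L/s; C = (39390·25.32 + 5910·78.20)/45300 = 32.22 mg/L.

32.2 mg/L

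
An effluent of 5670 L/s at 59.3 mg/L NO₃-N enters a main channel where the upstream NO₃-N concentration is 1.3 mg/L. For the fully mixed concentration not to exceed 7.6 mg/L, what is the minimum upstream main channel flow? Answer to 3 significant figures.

Set C_mix = 7.6: (Q·1.300 + 5670·59.30) / (Q + 5670) = 7.6
→ Q = 5670·(59.30 − 7.6)/(7.6 − 1.300) = 46530 L/s.

46500 L/s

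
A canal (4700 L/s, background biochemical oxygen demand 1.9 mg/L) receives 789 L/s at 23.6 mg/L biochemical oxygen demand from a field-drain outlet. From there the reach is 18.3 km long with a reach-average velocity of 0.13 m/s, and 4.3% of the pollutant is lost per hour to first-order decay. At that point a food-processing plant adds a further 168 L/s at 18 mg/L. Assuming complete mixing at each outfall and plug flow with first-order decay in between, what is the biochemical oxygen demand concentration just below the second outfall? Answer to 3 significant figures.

1.41 mg/L

After mixing, C = (4700·1.900 + 789.0·23.60) / 5489 = 27550/5489 = 5.019 mg/L; combined flow 5489 L/s.
Travel time t = 18.3·1000 / 0.13 = 140800 s = 39.10 h.
4.3%/h lost → k = −ln(1 − 0.043) = 0.04395 h⁻¹.
Applying C = C₀e^(−kt): 5.019 × 0.1793 = 0.9000 mg/L.
At the second outfall, C = (5489·0.9000 + 168.0·18.00) / (5489 + 168.0) = 1.408 mg/L.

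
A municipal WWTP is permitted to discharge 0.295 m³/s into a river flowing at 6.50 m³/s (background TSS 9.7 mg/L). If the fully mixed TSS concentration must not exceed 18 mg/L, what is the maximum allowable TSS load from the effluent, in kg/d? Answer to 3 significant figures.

5120 kg/d

Mass balance at the limit: 6.500·9.700 + 0.2950·Cₑ = 6.795·18 → Cₑ = 200.9 mg/L.
Load = 0.2950 m³/s × 200.9 g/m³ × 86 400 s/d = 5120 kg/d.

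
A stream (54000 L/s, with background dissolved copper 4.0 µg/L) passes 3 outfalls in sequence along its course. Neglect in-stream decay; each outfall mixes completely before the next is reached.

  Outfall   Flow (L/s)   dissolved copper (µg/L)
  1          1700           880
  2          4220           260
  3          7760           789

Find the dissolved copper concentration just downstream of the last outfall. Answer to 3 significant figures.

Outfall 1: combined Q = 55700 L/s; C = (54000·4.000 + 1700·880.0)/55700 = 30.74 µg/L.
Outfall 2: combined Q = 59920 L/s; C = (55700·30.74 + 4220·260.0)/59920 = 46.88 µg/L.
Outfall 3: combined Q = 67680 L/s; C = (59920·46.88 + 7760·789.0)/67680 = 132.0 µg/L.

132 µg/L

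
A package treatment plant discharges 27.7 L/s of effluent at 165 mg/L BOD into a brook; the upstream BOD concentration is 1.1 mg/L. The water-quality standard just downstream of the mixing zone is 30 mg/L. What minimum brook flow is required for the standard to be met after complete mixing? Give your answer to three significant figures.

Set C_mix = 30: (Q·1.100 + 27.70·165.0) / (Q + 27.70) = 30
→ Q = 27.70·(165.0 − 30)/(30 − 1.100) = 129.4 L/s.

129 L/s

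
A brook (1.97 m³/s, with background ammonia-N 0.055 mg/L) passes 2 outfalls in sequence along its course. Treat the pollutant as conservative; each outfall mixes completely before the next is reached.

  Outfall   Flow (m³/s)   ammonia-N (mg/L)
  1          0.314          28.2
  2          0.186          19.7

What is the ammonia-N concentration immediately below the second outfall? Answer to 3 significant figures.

Outfall 1: combined Q = 2.284 m³/s; C = (1.970·0.05500 + 0.3140·28.20)/2.284 = 3.924 mg/L.
Outfall 2: combined Q = 2.470 m³/s; C = (2.284·3.924 + 0.1860·19.70)/2.470 = 5.112 mg/L.

5.11 mg/L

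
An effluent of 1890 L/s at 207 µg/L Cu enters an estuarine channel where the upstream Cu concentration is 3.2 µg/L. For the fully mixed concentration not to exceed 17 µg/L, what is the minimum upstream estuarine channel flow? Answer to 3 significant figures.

Set C_mix = 17: (Q·3.200 + 1890·207.0) / (Q + 1890) = 17
→ Q = 1890·(207.0 − 17)/(17 − 3.200) = 26020 L/s.

26000 L/s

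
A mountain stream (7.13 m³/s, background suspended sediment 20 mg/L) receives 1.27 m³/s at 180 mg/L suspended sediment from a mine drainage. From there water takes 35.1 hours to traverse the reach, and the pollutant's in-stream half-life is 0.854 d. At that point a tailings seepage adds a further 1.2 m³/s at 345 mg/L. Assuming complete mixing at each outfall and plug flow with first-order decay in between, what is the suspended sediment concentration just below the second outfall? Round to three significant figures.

After mixing, C = (7.130·20.00 + 1.270·180.0) / 8.400 = 371.2/8.400 = 44.19 mg/L; combined flow 8.400 m³/s.
Half-life 0.854 d → k = ln 2 / 0.854 = 0.8116 d⁻¹.
Applying C = C₀e^(−kt): 44.19 × 0.3051 = 13.48 mg/L.
At the second outfall, C = (8.400·13.48 + 1.200·345.0) / (8.400 + 1.200) = 54.92 mg/L.

54.9 mg/L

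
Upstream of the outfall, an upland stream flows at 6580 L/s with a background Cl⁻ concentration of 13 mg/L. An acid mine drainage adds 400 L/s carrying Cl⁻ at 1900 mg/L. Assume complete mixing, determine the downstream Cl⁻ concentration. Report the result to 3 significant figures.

Conservation of mass: C = (6580·13.00 + 400.0·1900) / 6980 = 845500/6980 = 121.1 mg/L.

121 mg/L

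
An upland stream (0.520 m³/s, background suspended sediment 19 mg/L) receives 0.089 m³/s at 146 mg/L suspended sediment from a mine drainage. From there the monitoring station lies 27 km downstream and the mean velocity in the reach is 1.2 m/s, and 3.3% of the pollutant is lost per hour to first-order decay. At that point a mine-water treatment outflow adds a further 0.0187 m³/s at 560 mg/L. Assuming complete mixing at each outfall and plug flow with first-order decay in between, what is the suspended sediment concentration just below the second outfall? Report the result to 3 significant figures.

Flow-weighted average: C = (0.5200·19.00 + 0.08900·146.0) / 0.6090 = 22.87/0.6090 = 37.56 mg/L; combined flow 0.6090 m³/s.
Travel time t = 27·1000 / 1.2 = 22500 s = 6.250 h.
3.3%/h lost → k = −ln(1 − 0.033) = 0.03356 h⁻¹.
After decay, C = 37.56 × e^(−kt) = 37.56 × 0.8108 = 30.45 mg/L.
Second outfall: C = (0.6090·30.45 + 0.01870·560.0)/0.6277 = 46.23 mg/L.

46.2 mg/L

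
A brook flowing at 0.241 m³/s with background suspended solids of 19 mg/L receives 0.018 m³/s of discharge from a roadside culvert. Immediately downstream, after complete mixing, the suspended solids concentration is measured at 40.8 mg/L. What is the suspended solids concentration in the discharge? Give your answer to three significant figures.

Mass balance: 0.2410·19.00 + 0.01800·Cₑ = 0.2590·40.80
→ Cₑ = (0.2590·40.80 − 0.2410·19.00) / 0.01800 = 332.7 mg/L.

333 mg/L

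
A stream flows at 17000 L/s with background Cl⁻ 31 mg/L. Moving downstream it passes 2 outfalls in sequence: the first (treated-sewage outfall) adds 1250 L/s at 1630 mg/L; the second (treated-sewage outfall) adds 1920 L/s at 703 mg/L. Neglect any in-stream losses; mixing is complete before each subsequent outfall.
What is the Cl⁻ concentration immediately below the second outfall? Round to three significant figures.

194 mg/L

Below outfall 1: Q → 18250 L/s, C = (17000·31.00 + 1250·1630)/18250 = 140.5 mg/L.
Below outfall 2: Q → 20170 L/s, C = (18250·140.5 + 1920·703.0)/20170 = 194.1 mg/L.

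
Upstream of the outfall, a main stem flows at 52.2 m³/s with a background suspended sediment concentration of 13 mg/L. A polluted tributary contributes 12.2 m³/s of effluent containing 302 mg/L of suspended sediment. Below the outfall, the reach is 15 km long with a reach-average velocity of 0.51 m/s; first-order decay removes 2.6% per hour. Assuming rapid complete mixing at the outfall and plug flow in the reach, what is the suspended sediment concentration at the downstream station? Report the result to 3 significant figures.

54.6 mg/L

Flow-weighted average: C = (52.20·13.00 + 12.20·302.0) / 64.40 = 4363/64.40 = 67.75 mg/L.
Travel time t = 15·1000 / 0.51 = 29410 s = 8.170 h.
2.6%/h lost → k = −ln(1 − 0.026) = 0.02634 h⁻¹.
First-order decay: C = 67.75·exp(−k·t) = 67.75·0.8064 = 54.63 mg/L.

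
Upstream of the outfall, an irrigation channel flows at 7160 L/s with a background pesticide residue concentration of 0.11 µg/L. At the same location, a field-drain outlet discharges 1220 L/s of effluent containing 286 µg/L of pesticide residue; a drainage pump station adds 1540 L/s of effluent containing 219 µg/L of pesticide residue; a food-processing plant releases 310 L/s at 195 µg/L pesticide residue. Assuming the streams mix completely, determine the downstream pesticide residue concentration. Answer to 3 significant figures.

73.1 µg/L

Mass balance: C = (7160·0.1100 + 1220·286.0 + 1540·219.0 + 310.0·195.0) / 10230 = 747400/10230 = 73.06 µg/L.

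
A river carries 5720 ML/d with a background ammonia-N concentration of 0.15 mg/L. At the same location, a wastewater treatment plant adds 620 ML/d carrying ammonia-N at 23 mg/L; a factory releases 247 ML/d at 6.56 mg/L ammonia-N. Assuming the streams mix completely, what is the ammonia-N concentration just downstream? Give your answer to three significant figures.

2.54 mg/L

Mass balance: C = (5720·0.1500 + 620.0·23.00 + 247.0·6.560) / 6587 = 16740/6587 = 2.541 mg/L.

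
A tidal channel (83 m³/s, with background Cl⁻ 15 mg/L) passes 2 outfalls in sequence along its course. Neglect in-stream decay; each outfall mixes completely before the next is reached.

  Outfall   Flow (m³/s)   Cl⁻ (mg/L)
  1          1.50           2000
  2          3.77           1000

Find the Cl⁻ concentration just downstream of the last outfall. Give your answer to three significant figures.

90.8 mg/L

Outfall 1: combined Q = 84.50 m³/s; C = (83.00·15.00 + 1.500·2000)/84.50 = 50.24 mg/L.
Outfall 2: combined Q = 88.27 m³/s; C = (84.50·50.24 + 3.770·1000)/88.27 = 90.80 mg/L.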